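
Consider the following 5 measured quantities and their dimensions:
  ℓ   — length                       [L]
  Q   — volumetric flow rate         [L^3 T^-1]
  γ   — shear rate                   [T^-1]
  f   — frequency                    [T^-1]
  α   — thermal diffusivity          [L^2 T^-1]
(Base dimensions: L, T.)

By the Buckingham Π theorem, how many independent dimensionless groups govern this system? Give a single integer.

Write exponents as rows L,T / cols ℓ,Q,γ,f,α:
  L: [ 1  3  0  0  2]
  T: [ 0 -1 -1 -1 -1]
Row reduction gives pivot columns ℓ,Q; rank = 2
Π count = n − r = 5 − 2 = 3

3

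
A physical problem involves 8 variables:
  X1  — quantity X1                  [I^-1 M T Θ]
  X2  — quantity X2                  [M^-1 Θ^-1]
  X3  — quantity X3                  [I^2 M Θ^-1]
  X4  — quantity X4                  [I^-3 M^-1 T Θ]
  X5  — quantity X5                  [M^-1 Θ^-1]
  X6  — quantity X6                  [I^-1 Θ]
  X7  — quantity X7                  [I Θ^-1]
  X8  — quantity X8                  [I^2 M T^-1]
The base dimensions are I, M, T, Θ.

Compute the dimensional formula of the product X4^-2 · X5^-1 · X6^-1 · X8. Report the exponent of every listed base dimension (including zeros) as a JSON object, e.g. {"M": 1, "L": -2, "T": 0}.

{"I": 9, "M": 4, "T": -3, "Θ": -2}

Dimensional matrix (I×M×T×Θ by X1×X2×X3×X4×X5×X6×X7×X8):
  I: [-1  0  2 -3  0 -1  1  2]
  M: [ 1 -1  1 -1 -1  0  0  1]
  T: [ 1  0  0  1  0  0  0 -1]
  Θ: [ 1 -1 -1  1 -1  1 -1  0]
  [I]: (-2)·-3+(-1)·0+(-1)·-1+(1)·2 = 9
  [M]: (-2)·-1+(-1)·-1+(-1)·0+(1)·1 = 4
  [T]: (-2)·1+(-1)·0+(-1)·0+(1)·-1 = -3
  [Θ]: (-2)·1+(-1)·-1+(-1)·1+(1)·0 = -2
⇒ I^9 M^4 T^-3 Θ^-2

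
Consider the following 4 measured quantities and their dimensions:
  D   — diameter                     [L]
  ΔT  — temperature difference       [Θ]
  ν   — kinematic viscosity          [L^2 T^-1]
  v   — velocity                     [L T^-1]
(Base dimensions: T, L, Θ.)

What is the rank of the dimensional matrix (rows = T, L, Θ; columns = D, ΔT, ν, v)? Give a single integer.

3

Exponent matrix [T,L,Θ] × [D,ΔT,ν,v]:
  T: [ 0  0 -1 -1]
  L: [ 1  0  2  1]
  Θ: [ 0  1  0  0]
RREF → pivots at {D,ΔT,ν} ⇒ r = 3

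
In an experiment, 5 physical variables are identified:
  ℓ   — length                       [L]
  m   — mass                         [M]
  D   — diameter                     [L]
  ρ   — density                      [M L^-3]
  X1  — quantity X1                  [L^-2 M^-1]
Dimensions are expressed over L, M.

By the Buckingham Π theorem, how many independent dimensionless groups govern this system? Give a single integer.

3

Exponent matrix [L,M] × [ℓ,m,D,ρ,X1]:
  L: [ 1  0  1 -3 -2]
  M: [ 0  1  0  1 -1]
Echelon form has 2 nonzero rows (pivots: ℓ,m)
Π count = n − r = 5 − 2 = 3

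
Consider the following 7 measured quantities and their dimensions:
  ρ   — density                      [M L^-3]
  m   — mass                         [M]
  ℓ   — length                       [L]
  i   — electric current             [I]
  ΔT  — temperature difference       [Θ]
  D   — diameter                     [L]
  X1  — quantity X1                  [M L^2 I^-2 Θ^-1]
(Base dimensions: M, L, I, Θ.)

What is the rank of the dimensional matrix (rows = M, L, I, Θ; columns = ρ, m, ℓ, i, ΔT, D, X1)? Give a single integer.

4

Exponent matrix [M,L,I,Θ] × [ρ,m,ℓ,i,ΔT,D,X1]:
  M: [ 1  1  0  0  0  0  1]
  L: [-3  0  1  0  0  1  2]
  I: [ 0  0  0  1  0  0 -2]
  Θ: [ 0  0  0  0  1  0 -1]
Echelon form has 4 nonzero rows (pivots: ρ,m,i,ΔT)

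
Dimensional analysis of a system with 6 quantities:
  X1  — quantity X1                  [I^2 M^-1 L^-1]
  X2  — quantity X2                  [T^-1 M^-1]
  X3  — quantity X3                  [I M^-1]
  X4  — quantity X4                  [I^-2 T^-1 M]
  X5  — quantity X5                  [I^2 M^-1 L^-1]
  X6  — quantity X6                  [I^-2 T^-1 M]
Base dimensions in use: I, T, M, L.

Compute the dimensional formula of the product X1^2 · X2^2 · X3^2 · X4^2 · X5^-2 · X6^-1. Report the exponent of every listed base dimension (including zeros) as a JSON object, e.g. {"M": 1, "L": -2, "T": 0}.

Exponent matrix [I,T,M,L] × [X1,X2,X3,X4,X5,X6]:
  I: [ 2  0  1 -2  2 -2]
  T: [ 0 -1  0 -1  0 -1]
  M: [-1 -1 -1  1 -1  1]
  L: [-1  0  0  0 -1  0]
  [I]: (2)·2+(2)·0+(2)·1+(2)·-2+(-2)·2+(-1)·-2 = 0
  [T]: (2)·0+(2)·-1+(2)·0+(2)·-1+(-2)·0+(-1)·-1 = -3
  [M]: (2)·-1+(2)·-1+(2)·-1+(2)·1+(-2)·-1+(-1)·1 = -3
  [L]: (2)·-1+(2)·0+(2)·0+(2)·0+(-2)·-1+(-1)·0 = 0
⇒ T^-3 M^-3

{"I": 0, "T": -3, "M": -3, "L": 0}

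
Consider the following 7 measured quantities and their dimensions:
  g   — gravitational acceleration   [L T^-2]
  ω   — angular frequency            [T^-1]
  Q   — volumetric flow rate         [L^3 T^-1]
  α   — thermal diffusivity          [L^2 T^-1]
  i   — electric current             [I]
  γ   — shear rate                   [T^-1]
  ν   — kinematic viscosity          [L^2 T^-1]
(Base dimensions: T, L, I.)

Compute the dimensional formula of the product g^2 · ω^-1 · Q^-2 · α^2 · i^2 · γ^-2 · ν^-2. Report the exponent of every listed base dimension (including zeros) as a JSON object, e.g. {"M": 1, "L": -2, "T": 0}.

Dimensional matrix (T×L×I by g×ω×Q×α×i×γ×ν):
  T: [-2 -1 -1 -1  0 -1 -1]
  L: [ 1  0  3  2  0  0  2]
  I: [ 0  0  0  0  1  0  0]
  [T]: (2)·-2+(-1)·-1+(-2)·-1+(2)·-1+(2)·0+(-2)·-1+(-2)·-1 = 1
  [L]: (2)·1+(-1)·0+(-2)·3+(2)·2+(2)·0+(-2)·0+(-2)·2 = -4
  [I]: (2)·0+(-1)·0+(-2)·0+(2)·0+(2)·1+(-2)·0+(-2)·0 = 2
⇒ T L^-4 I^2

{"T": 1, "L": -4, "I": 2}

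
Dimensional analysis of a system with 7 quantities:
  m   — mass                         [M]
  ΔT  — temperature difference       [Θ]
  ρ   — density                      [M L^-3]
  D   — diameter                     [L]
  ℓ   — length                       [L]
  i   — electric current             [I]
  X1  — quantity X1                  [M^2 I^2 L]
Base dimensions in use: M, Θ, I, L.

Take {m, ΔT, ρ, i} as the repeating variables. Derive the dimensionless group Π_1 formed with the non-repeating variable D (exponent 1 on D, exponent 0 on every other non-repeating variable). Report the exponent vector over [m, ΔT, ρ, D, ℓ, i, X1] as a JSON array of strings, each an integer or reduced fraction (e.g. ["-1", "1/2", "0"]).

Exponent matrix [M,Θ,I,L] × [m,ΔT,ρ,D,ℓ,i,X1]:
  M: [ 1  0  1  0  0  0  2]
  Θ: [ 0  1  0  0  0  0  0]
  I: [ 0  0  0  0  0  1  2]
  L: [ 0  0 -3  1  1  0  1]
Row reduction gives pivot columns m,ΔT,ρ,i; rank = 4
Pivot set = {m,ΔT,ρ,i}, free = {D,ℓ,X1}
RREF:
  r0: [   1    0    0  1/3  1/3    0  7/3]
  r1: [   0    1    0    0    0    0    0]
  r2: [   0    0    1 -1/3 -1/3    0 -1/3]
  r3: [   0    0    0    0    0    1    2]
Fix exponent of D at 1, ℓ at 0, X1 at 0; solve each RREF row for its pivot's exponent:
  r0: exp(m) + (1/3)·1 = 0 ⇒ exp(m) = -1/3
  r1: exp(ΔT) + (0)·1 = 0 ⇒ exp(ΔT) = 0
  r2: exp(ρ) + (-1/3)·1 = 0 ⇒ exp(ρ) = 1/3
  r3: exp(i) + (0)·1 = 0 ⇒ exp(i) = 0
Π_1 = m^(-1/3) · ρ^(1/3) · D

["-1/3", "0", "1/3", "1", "0", "0", "0"]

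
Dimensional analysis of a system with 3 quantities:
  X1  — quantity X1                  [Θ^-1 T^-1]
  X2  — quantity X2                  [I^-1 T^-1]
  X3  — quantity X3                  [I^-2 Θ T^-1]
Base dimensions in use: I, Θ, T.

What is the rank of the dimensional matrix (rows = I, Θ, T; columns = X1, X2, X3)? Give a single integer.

2

Exponent matrix [I,Θ,T] × [X1,X2,X3]:
  I: [ 0 -1 -2]
  Θ: [-1  0  1]
  T: [-1 -1 -1]
Row reduction gives pivot columns X1,X2; rank = 2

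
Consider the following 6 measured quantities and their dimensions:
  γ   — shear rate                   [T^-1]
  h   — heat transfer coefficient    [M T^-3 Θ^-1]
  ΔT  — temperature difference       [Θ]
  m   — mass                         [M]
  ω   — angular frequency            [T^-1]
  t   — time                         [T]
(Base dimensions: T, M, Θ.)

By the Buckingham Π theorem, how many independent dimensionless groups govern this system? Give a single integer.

3

Write exponents as rows T,M,Θ / cols γ,h,ΔT,m,ω,t:
  T: [-1 -3  0  0 -1  1]
  M: [ 0  1  0  1  0  0]
  Θ: [ 0 -1  1  0  0  0]
Row reduction gives pivot columns γ,h,ΔT; rank = 3
6 vars − rank 3 = 3 Π groups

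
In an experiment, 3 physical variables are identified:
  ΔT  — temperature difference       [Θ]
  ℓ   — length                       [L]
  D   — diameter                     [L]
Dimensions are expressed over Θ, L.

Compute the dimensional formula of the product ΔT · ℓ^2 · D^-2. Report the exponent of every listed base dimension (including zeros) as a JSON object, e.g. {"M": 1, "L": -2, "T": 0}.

Dimensional matrix (Θ×L by ΔT×ℓ×D):
  Θ: [ 1  0  0]
  L: [ 0  1  1]
  [Θ]: (1)·1+(2)·0+(-2)·0 = 1
  [L]: (1)·0+(2)·1+(-2)·1 = 0
⇒ Θ

{"Θ": 1, "L": 0}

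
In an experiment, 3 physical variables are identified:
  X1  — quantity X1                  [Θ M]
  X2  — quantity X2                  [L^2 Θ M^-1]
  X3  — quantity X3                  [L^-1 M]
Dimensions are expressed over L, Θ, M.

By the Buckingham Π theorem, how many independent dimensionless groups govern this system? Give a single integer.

Write exponents as rows L,Θ,M / cols X1,X2,X3:
  L: [ 0  2 -1]
  Θ: [ 1  1  0]
  M: [ 1 -1  1]
Echelon form has 2 nonzero rows (pivots: X1,X2)
n=3, r=2 ⇒ 1 dimensionless group

1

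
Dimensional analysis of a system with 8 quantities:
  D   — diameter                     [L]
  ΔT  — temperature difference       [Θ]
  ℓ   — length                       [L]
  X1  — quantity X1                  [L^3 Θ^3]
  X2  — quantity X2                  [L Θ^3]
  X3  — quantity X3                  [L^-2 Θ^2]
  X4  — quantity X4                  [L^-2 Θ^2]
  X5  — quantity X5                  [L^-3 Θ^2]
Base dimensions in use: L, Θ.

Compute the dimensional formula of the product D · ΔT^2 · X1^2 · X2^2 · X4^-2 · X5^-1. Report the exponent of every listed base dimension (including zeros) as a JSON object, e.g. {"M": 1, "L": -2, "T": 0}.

{"L": 16, "Θ": 8}

Write exponents as rows L,Θ / cols D,ΔT,ℓ,X1,X2,X3,X4,X5:
  L: [ 1  0  1  3  1 -2 -2 -3]
  Θ: [ 0  1  0  3  3  2  2  2]
  [L]: (1)·1+(2)·0+(2)·3+(2)·1+(-2)·-2+(-1)·-3 = 16
  [Θ]: (1)·0+(2)·1+(2)·3+(2)·3+(-2)·2+(-1)·2 = 8
⇒ L^16 Θ^8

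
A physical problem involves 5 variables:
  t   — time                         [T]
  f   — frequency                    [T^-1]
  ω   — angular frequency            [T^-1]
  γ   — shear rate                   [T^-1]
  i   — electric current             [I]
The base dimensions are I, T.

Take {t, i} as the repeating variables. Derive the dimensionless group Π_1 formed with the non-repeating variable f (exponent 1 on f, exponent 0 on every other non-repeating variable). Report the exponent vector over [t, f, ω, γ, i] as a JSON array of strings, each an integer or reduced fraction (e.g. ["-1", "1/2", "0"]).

["1", "1", "0", "0", "0"]

Write exponents as rows I,T / cols t,f,ω,γ,i:
  I: [ 0  0  0  0  1]
  T: [ 1 -1 -1 -1  0]
Row reduction gives pivot columns t,i; rank = 2
Pivot set = {t,i}, free = {f,ω,γ}
RREF:
  r0: [   1   -1   -1   -1    0]
  r1: [   0    0    0    0    1]
Fix exponent of f at 1, ω at 0, γ at 0; solve each RREF row for its pivot's exponent:
  r0: exp(t) + (-1)·1 = 0 ⇒ exp(t) = 1
  r1: exp(i) + (0)·1 = 0 ⇒ exp(i) = 0
Π_1 = t · f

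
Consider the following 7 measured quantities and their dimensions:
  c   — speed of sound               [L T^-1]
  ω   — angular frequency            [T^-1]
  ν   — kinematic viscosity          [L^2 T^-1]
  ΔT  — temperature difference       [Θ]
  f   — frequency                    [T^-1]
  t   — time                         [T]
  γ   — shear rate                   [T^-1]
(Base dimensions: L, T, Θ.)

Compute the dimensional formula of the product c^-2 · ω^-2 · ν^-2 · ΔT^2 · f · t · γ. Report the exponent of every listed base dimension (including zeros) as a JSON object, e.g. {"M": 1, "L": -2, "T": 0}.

Write exponents as rows L,T,Θ / cols c,ω,ν,ΔT,f,t,γ:
  L: [ 1  0  2  0  0  0  0]
  T: [-1 -1 -1  0 -1  1 -1]
  Θ: [ 0  0  0  1  0  0  0]
  [L]: (-2)·1+(-2)·0+(-2)·2+(2)·0+(1)·0+(1)·0+(1)·0 = -6
  [T]: (-2)·-1+(-2)·-1+(-2)·-1+(2)·0+(1)·-1+(1)·1+(1)·-1 = 5
  [Θ]: (-2)·0+(-2)·0+(-2)·0+(2)·1+(1)·0+(1)·0+(1)·0 = 2
⇒ L^-6 T^5 Θ^2

{"L": -6, "T": 5, "Θ": 2}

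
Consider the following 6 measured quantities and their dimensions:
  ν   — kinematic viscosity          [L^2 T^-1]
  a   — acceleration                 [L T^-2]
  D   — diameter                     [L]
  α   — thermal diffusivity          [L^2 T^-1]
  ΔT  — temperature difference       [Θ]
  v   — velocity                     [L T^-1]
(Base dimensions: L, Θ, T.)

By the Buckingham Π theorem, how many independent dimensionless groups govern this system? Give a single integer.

3

Dimensional matrix (L×Θ×T by ν×a×D×α×ΔT×v):
  L: [ 2  1  1  2  0  1]
  Θ: [ 0  0  0  0  1  0]
  T: [-1 -2  0 -1  0 -1]
Echelon form has 3 nonzero rows (pivots: ν,a,ΔT)
6 vars − rank 3 = 3 Π groups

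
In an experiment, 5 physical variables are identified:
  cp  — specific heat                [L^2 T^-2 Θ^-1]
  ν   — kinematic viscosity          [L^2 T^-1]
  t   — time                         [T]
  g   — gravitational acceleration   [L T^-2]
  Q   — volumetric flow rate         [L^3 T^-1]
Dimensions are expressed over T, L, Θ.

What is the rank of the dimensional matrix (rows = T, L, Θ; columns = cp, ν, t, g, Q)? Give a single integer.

3

Exponent matrix [T,L,Θ] × [cp,ν,t,g,Q]:
  T: [-2 -1  1 -2 -1]
  L: [ 2  2  0  1  3]
  Θ: [-1  0  0  0  0]
RREF → pivots at {cp,ν,t} ⇒ r = 3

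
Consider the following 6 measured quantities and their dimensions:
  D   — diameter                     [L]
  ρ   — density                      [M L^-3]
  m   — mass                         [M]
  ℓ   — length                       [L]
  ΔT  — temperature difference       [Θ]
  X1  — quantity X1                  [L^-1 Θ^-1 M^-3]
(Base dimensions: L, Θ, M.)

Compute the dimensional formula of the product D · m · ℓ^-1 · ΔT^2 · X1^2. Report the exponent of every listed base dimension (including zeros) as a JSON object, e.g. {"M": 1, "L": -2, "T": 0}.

{"L": -2, "Θ": 0, "M": -5}

Dimensional matrix (L×Θ×M by D×ρ×m×ℓ×ΔT×X1):
  L: [ 1 -3  0  1  0 -1]
  Θ: [ 0  0  0  0  1 -1]
  M: [ 0  1  1  0  0 -3]
  [L]: (1)·1+(1)·0+(-1)·1+(2)·0+(2)·-1 = -2
  [Θ]: (1)·0+(1)·0+(-1)·0+(2)·1+(2)·-1 = 0
  [M]: (1)·0+(1)·1+(-1)·0+(2)·0+(2)·-3 = -5
⇒ L^-2 M^-5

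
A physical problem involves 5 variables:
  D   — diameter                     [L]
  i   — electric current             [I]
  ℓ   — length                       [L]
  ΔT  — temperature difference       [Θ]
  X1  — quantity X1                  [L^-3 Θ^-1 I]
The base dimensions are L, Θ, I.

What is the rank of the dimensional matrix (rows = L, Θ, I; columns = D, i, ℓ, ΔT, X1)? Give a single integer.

Dimensional matrix (L×Θ×I by D×i×ℓ×ΔT×X1):
  L: [ 1  0  1  0 -3]
  Θ: [ 0  0  0  1 -1]
  I: [ 0  1  0  0  1]
Echelon form has 3 nonzero rows (pivots: D,i,ΔT)

3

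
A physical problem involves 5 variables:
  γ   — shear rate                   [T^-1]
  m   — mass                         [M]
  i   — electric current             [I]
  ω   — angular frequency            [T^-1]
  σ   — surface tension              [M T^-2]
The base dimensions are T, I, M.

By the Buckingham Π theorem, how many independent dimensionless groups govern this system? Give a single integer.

2

Dimensional matrix (T×I×M by γ×m×i×ω×σ):
  T: [-1  0  0 -1 -2]
  I: [ 0  0  1  0  0]
  M: [ 0  1  0  0  1]
Row reduction gives pivot columns γ,m,i; rank = 3
n=5, r=3 ⇒ 2 dimensionless groups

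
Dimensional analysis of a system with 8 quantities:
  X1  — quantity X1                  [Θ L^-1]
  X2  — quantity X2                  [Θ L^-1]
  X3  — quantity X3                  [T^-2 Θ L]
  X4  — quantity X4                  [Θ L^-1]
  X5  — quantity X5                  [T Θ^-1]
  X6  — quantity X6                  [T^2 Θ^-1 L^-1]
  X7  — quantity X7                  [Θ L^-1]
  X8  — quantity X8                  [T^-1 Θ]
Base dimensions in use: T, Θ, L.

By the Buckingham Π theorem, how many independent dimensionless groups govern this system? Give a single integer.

Exponent matrix [T,Θ,L] × [X1,X2,X3,X4,X5,X6,X7,X8]:
  T: [ 0  0 -2  0  1  2  0 -1]
  Θ: [ 1  1  1  1 -1 -1  1  1]
  L: [-1 -1  1 -1  0 -1 -1  0]
RREF → pivots at {X1,X3} ⇒ r = 2
Π count = n − r = 8 − 2 = 6

6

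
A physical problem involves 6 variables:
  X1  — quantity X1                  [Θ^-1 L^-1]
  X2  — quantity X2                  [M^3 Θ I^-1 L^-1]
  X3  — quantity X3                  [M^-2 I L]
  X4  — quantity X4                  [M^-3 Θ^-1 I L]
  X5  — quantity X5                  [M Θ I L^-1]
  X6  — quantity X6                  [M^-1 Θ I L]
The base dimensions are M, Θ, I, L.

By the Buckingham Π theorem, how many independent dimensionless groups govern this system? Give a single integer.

3

Dimensional matrix (M×Θ×I×L by X1×X2×X3×X4×X5×X6):
  M: [ 0  3 -2 -3  1 -1]
  Θ: [-1  1  0 -1  1  1]
  I: [ 0 -1  1  1  1  1]
  L: [-1 -1  1  1 -1  1]
Echelon form has 3 nonzero rows (pivots: X1,X2,X3)
6 vars − rank 3 = 3 Π groups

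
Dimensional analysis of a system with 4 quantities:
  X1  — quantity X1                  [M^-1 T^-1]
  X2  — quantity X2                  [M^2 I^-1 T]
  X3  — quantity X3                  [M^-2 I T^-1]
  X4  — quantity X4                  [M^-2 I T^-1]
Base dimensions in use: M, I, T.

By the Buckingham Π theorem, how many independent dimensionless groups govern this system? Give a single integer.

Write exponents as rows M,I,T / cols X1,X2,X3,X4:
  M: [-1  2 -2 -2]
  I: [ 0 -1  1  1]
  T: [-1  1 -1 -1]
Echelon form has 2 nonzero rows (pivots: X1,X2)
n=4, r=2 ⇒ 2 dimensionless groups

2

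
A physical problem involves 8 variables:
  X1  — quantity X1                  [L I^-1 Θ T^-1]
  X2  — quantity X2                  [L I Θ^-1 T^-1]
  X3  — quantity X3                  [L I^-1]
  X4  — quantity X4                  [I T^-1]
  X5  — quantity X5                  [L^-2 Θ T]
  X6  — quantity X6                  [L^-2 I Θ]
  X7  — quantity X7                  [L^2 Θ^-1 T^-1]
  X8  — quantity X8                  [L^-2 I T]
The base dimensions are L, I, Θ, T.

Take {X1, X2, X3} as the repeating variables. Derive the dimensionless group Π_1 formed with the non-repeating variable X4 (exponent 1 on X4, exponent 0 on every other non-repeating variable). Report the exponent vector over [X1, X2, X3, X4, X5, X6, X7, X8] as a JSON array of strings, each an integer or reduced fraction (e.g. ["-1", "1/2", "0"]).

["-1/2", "-1/2", "1", "1", "0", "0", "0", "0"]

Write exponents as rows L,I,Θ,T / cols X1,X2,X3,X4,X5,X6,X7,X8:
  L: [ 1  1  1  0 -2 -2  2 -2]
  I: [-1  1 -1  1  0  1  0  1]
  Θ: [ 1 -1  0  0  1  1 -1  0]
  T: [-1 -1  0 -1  1  0 -1  1]
RREF → pivots at {X1,X2,X3} ⇒ r = 3
Repeat: X1,X2,X3; free: X4,X5,X6,X7,X8
RREF:
  r0: [   1    0    0  1/2    0  1/2    0 -1/2]
  r1: [   0    1    0  1/2   -1 -1/2    1 -1/2]
  r2: [   0    0    1   -1   -1   -2    1   -1]
  r3: [   0    0    0    0    0    0    0    0]
Fix exponent of X4 at 1, X5 at 0, X6 at 0, X7 at 0, X8 at 0; solve each RREF row for its pivot's exponent:
  r0: exp(X1) + (1/2)·1 = 0 ⇒ exp(X1) = -1/2
  r1: exp(X2) + (1/2)·1 = 0 ⇒ exp(X2) = -1/2
  r2: exp(X3) + (-1)·1 = 0 ⇒ exp(X3) = 1
Π_1 = X1^(-1/2) · X2^(-1/2) · X3 · X4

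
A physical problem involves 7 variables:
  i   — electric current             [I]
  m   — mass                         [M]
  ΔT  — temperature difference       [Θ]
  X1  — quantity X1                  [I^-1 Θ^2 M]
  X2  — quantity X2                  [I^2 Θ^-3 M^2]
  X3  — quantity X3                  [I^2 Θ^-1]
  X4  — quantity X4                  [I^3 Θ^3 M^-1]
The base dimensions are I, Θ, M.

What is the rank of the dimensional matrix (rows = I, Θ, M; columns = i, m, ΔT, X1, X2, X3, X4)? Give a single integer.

3

Dimensional matrix (I×Θ×M by i×m×ΔT×X1×X2×X3×X4):
  I: [ 1  0  0 -1  2  2  3]
  Θ: [ 0  0  1  2 -3 -1  3]
  M: [ 0  1  0  1  2  0 -1]
Row reduction gives pivot columns i,m,ΔT; rank = 3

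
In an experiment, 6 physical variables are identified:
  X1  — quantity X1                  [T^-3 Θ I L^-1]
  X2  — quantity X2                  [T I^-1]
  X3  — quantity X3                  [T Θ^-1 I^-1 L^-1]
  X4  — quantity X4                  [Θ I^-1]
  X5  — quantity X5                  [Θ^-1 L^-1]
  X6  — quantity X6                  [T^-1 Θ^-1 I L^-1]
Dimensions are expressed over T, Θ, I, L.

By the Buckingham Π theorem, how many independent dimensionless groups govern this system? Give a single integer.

Exponent matrix [T,Θ,I,L] × [X1,X2,X3,X4,X5,X6]:
  T: [-3  1  1  0  0 -1]
  Θ: [ 1  0 -1  1 -1 -1]
  I: [ 1 -1 -1 -1  0  1]
  L: [-1  0 -1  0 -1 -1]
Echelon form has 3 nonzero rows (pivots: X1,X2,X3)
n=6, r=3 ⇒ 3 dimensionless groups

3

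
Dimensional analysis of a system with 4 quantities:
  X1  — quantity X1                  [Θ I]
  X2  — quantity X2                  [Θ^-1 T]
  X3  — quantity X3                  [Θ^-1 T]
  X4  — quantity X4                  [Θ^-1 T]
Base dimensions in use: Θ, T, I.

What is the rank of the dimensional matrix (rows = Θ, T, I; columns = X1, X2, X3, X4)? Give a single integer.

Dimensional matrix (Θ×T×I by X1×X2×X3×X4):
  Θ: [ 1 -1 -1 -1]
  T: [ 0  1  1  1]
  I: [ 1  0  0  0]
Echelon form has 2 nonzero rows (pivots: X1,X2)

2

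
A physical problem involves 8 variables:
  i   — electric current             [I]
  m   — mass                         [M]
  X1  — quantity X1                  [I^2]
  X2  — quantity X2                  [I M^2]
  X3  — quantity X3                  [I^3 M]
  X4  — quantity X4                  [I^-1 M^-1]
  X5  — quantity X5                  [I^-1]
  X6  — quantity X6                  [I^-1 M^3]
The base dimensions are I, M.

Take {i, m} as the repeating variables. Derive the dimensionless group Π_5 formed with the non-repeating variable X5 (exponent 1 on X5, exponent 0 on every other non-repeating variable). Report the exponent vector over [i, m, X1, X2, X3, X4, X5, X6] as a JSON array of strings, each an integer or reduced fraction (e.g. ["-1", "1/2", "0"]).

Exponent matrix [I,M] × [i,m,X1,X2,X3,X4,X5,X6]:
  I: [ 1  0  2  1  3 -1 -1 -1]
  M: [ 0  1  0  2  1 -1  0  3]
Row reduction gives pivot columns i,m; rank = 2
Pivot set = {i,m}, free = {X1,X2,X3,X4,X5,X6}
RREF:
  r0: [   1    0    2    1    3   -1   -1   -1]
  r1: [   0    1    0    2    1   -1    0    3]
Fix exponent of X5 at 1, X1 at 0, X2 at 0, X3 at 0, X4 at 0, X6 at 0; solve each RREF row for its pivot's exponent:
  r0: exp(i) + (-1)·1 = 0 ⇒ exp(i) = 1
  r1: exp(m) + (0)·1 = 0 ⇒ exp(m) = 0
Π_5 = i · X5

["1", "0", "0", "0", "0", "0", "1", "0"]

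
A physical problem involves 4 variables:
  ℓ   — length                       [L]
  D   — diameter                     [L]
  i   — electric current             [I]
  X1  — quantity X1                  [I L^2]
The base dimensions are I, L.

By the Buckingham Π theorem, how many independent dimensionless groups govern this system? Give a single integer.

Exponent matrix [I,L] × [ℓ,D,i,X1]:
  I: [ 0  0  1  1]
  L: [ 1  1  0  2]
Row reduction gives pivot columns ℓ,i; rank = 2
4 vars − rank 2 = 2 Π groups

2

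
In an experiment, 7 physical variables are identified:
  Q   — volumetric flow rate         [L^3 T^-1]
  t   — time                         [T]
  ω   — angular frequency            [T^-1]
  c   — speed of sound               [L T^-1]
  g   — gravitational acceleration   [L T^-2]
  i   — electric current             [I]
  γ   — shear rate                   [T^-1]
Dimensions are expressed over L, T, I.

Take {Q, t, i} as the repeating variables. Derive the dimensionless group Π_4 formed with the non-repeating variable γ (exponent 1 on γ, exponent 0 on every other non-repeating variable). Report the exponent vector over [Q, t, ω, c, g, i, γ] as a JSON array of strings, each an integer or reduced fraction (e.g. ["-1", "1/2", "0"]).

["0", "1", "0", "0", "0", "0", "1"]

Write exponents as rows L,T,I / cols Q,t,ω,c,g,i,γ:
  L: [ 3  0  0  1  1  0  0]
  T: [-1  1 -1 -1 -2  0 -1]
  I: [ 0  0  0  0  0  1  0]
Echelon form has 3 nonzero rows (pivots: Q,t,i)
Pivot set = {Q,t,i}, free = {ω,c,g,γ}
RREF:
  r0: [   1    0    0  1/3  1/3    0    0]
  r1: [   0    1   -1 -2/3 -5/3    0   -1]
  r2: [   0    0    0    0    0    1    0]
Fix exponent of γ at 1, ω at 0, c at 0, g at 0; solve each RREF row for its pivot's exponent:
  r0: exp(Q) + (0)·1 = 0 ⇒ exp(Q) = 0
  r1: exp(t) + (-1)·1 = 0 ⇒ exp(t) = 1
  r2: exp(i) + (0)·1 = 0 ⇒ exp(i) = 0
Π_4 = t · γ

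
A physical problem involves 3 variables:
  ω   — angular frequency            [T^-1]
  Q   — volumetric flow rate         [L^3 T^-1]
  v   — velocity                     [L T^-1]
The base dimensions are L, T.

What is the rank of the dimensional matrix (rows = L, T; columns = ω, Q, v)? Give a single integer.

Exponent matrix [L,T] × [ω,Q,v]:
  L: [ 0  3  1]
  T: [-1 -1 -1]
RREF → pivots at {ω,Q} ⇒ r = 2

2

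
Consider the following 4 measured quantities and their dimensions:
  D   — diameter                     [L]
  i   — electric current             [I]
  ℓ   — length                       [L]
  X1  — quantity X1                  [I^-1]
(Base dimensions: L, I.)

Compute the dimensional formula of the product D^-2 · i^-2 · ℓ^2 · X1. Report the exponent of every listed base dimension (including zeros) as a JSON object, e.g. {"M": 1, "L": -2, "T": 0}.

Write exponents as rows L,I / cols D,i,ℓ,X1:
  L: [ 1  0  1  0]
  I: [ 0  1  0 -1]
  [L]: (-2)·1+(-2)·0+(2)·1+(1)·0 = 0
  [I]: (-2)·0+(-2)·1+(2)·0+(1)·-1 = -3
⇒ I^-3

{"L": 0, "I": -3}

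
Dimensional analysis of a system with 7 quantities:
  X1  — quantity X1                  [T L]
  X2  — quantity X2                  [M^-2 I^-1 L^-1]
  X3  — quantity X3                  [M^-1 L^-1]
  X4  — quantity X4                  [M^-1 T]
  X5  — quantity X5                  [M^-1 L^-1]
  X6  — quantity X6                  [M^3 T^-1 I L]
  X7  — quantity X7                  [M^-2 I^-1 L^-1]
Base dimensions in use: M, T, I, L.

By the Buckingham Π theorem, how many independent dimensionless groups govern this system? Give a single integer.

4

Exponent matrix [M,T,I,L] × [X1,X2,X3,X4,X5,X6,X7]:
  M: [ 0 -2 -1 -1 -1  3 -2]
  T: [ 1  0  0  1  0 -1  0]
  I: [ 0 -1  0  0  0  1 -1]
  L: [ 1 -1 -1  0 -1  1 -1]
Echelon form has 3 nonzero rows (pivots: X1,X2,X3)
7 vars − rank 3 = 4 Π groups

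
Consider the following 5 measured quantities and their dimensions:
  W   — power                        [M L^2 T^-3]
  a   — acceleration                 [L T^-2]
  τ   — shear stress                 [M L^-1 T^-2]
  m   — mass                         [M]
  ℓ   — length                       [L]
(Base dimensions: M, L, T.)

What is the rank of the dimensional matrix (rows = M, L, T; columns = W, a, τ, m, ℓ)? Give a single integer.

3

Dimensional matrix (M×L×T by W×a×τ×m×ℓ):
  M: [ 1  0  1  1  0]
  L: [ 2  1 -1  0  1]
  T: [-3 -2 -2  0  0]
RREF → pivots at {W,a,τ} ⇒ r = 3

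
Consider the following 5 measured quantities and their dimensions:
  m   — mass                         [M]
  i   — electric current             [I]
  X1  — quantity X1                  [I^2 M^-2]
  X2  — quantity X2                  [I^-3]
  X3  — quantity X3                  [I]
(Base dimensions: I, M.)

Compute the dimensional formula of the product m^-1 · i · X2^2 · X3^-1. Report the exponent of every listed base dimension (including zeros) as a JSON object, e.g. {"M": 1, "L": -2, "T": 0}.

Write exponents as rows I,M / cols m,i,X1,X2,X3:
  I: [ 0  1  2 -3  1]
  M: [ 1  0 -2  0  0]
  [I]: (-1)·0+(1)·1+(2)·-3+(-1)·1 = -6
  [M]: (-1)·1+(1)·0+(2)·0+(-1)·0 = -1
⇒ I^-6 M^-1

{"I": -6, "M": -1}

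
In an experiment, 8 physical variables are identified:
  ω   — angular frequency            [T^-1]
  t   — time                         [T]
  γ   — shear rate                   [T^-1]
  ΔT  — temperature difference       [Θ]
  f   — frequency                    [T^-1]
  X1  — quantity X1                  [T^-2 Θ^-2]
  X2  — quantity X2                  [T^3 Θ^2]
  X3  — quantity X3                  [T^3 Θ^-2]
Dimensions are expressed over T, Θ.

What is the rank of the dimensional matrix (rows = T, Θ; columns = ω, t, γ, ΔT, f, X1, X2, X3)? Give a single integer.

Write exponents as rows T,Θ / cols ω,t,γ,ΔT,f,X1,X2,X3:
  T: [-1  1 -1  0 -1 -2  3  3]
  Θ: [ 0  0  0  1  0 -2  2 -2]
RREF → pivots at {ω,ΔT} ⇒ r = 2

2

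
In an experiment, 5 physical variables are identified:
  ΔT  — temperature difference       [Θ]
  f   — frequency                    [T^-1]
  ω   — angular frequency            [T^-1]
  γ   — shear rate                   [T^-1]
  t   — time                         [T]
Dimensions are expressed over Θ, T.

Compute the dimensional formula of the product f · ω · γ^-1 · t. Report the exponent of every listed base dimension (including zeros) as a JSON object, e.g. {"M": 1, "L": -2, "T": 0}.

Dimensional matrix (Θ×T by ΔT×f×ω×γ×t):
  Θ: [ 1  0  0  0  0]
  T: [ 0 -1 -1 -1  1]
  [Θ]: (1)·0+(1)·0+(-1)·0+(1)·0 = 0
  [T]: (1)·-1+(1)·-1+(-1)·-1+(1)·1 = 0
⇒ 1 (dimensionless)

{"Θ": 0, "T": 0}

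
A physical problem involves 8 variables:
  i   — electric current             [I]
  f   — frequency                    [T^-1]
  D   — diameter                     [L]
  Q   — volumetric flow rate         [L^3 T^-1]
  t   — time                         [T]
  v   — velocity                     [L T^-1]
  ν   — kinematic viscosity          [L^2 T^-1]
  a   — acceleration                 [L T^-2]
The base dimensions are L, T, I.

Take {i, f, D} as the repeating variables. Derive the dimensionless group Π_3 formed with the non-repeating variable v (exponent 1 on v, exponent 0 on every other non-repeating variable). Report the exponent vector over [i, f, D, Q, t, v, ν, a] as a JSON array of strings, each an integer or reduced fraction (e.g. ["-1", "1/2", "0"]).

Exponent matrix [L,T,I] × [i,f,D,Q,t,v,ν,a]:
  L: [ 0  0  1  3  0  1  2  1]
  T: [ 0 -1  0 -1  1 -1 -1 -2]
  I: [ 1  0  0  0  0  0  0  0]
Echelon form has 3 nonzero rows (pivots: i,f,D)
Repeat: i,f,D; free: Q,t,v,ν,a
RREF:
  r0: [   1    0    0    0    0    0    0    0]
  r1: [   0    1    0    1   -1    1    1    2]
  r2: [   0    0    1    3    0    1    2    1]
Fix exponent of v at 1, Q at 0, t at 0, ν at 0, a at 0; solve each RREF row for its pivot's exponent:
  r0: exp(i) + (0)·1 = 0 ⇒ exp(i) = 0
  r1: exp(f) + (1)·1 = 0 ⇒ exp(f) = -1
  r2: exp(D) + (1)·1 = 0 ⇒ exp(D) = -1
Π_3 = f^-1 · D^-1 · v

["0", "-1", "-1", "0", "0", "1", "0", "0"]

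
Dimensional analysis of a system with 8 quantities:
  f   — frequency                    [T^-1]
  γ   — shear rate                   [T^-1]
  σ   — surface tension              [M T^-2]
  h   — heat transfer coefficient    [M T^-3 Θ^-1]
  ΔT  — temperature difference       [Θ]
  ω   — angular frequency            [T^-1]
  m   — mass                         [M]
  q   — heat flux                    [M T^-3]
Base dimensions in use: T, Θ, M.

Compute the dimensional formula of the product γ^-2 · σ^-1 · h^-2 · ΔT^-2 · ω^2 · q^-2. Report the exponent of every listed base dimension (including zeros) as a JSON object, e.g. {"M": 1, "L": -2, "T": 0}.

Dimensional matrix (T×Θ×M by f×γ×σ×h×ΔT×ω×m×q):
  T: [-1 -1 -2 -3  0 -1  0 -3]
  Θ: [ 0  0  0 -1  1  0  0  0]
  M: [ 0  0  1  1  0  0  1  1]
  [T]: (-2)·-1+(-1)·-2+(-2)·-3+(-2)·0+(2)·-1+(-2)·-3 = 14
  [Θ]: (-2)·0+(-1)·0+(-2)·-1+(-2)·1+(2)·0+(-2)·0 = 0
  [M]: (-2)·0+(-1)·1+(-2)·1+(-2)·0+(2)·0+(-2)·1 = -5
⇒ T^14 M^-5

{"T": 14, "Θ": 0, "M": -5}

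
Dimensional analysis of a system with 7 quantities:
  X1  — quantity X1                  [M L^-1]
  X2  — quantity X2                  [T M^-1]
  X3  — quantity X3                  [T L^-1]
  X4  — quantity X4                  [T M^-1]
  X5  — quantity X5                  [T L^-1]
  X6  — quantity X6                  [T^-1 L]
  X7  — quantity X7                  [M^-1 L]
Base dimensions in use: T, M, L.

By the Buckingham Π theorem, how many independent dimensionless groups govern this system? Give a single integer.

5

Dimensional matrix (T×M×L by X1×X2×X3×X4×X5×X6×X7):
  T: [ 0  1  1  1  1 -1  0]
  M: [ 1 -1  0 -1  0  0 -1]
  L: [-1  0 -1  0 -1  1  1]
Echelon form has 2 nonzero rows (pivots: X1,X2)
n=7, r=2 ⇒ 5 dimensionless groups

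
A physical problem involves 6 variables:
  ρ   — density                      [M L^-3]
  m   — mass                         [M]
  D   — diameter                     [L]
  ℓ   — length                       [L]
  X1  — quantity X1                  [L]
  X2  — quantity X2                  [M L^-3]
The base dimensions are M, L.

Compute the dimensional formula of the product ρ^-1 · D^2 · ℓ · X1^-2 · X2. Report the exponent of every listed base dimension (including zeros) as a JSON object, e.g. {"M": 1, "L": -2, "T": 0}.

{"M": 0, "L": 1}

Dimensional matrix (M×L by ρ×m×D×ℓ×X1×X2):
  M: [ 1  1  0  0  0  1]
  L: [-3  0  1  1  1 -3]
  [M]: (-1)·1+(2)·0+(1)·0+(-2)·0+(1)·1 = 0
  [L]: (-1)·-3+(2)·1+(1)·1+(-2)·1+(1)·-3 = 1
⇒ L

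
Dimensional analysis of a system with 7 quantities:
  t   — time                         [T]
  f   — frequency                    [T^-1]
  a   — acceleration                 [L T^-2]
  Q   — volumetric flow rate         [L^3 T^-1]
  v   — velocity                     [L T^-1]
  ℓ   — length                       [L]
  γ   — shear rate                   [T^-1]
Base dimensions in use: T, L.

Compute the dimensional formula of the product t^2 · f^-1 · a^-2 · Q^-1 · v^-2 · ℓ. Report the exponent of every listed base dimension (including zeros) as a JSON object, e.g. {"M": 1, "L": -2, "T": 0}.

Exponent matrix [T,L] × [t,f,a,Q,v,ℓ,γ]:
  T: [ 1 -1 -2 -1 -1  0 -1]
  L: [ 0  0  1  3  1  1  0]
  [T]: (2)·1+(-1)·-1+(-2)·-2+(-1)·-1+(-2)·-1+(1)·0 = 10
  [L]: (2)·0+(-1)·0+(-2)·1+(-1)·3+(-2)·1+(1)·1 = -6
⇒ T^10 L^-6

{"T": 10, "L": -6}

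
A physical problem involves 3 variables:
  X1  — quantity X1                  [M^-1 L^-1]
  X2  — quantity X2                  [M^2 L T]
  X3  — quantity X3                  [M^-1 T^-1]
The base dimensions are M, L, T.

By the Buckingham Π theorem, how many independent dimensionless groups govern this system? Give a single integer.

Write exponents as rows M,L,T / cols X1,X2,X3:
  M: [-1  2 -1]
  L: [-1  1  0]
  T: [ 0  1 -1]
Echelon form has 2 nonzero rows (pivots: X1,X2)
3 vars − rank 2 = 1 Π group

1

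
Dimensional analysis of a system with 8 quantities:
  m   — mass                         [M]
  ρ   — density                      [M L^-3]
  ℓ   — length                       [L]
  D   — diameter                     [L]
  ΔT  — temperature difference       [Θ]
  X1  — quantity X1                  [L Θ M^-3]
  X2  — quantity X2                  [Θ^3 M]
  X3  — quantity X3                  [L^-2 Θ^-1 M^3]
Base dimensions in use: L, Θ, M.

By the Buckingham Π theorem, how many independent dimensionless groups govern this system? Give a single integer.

5

Write exponents as rows L,Θ,M / cols m,ρ,ℓ,D,ΔT,X1,X2,X3:
  L: [ 0 -3  1  1  0  1  0 -2]
  Θ: [ 0  0  0  0  1  1  3 -1]
  M: [ 1  1  0  0  0 -3  1  3]
Row reduction gives pivot columns m,ρ,ΔT; rank = 3
Π count = n − r = 8 − 3 = 5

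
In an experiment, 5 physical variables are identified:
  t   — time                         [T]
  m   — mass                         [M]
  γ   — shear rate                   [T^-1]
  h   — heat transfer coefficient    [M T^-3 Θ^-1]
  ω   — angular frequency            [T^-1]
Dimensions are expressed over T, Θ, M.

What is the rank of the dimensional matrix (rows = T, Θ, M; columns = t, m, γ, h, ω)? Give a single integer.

3

Dimensional matrix (T×Θ×M by t×m×γ×h×ω):
  T: [ 1  0 -1 -3 -1]
  Θ: [ 0  0  0 -1  0]
  M: [ 0  1  0  1  0]
Echelon form has 3 nonzero rows (pivots: t,m,h)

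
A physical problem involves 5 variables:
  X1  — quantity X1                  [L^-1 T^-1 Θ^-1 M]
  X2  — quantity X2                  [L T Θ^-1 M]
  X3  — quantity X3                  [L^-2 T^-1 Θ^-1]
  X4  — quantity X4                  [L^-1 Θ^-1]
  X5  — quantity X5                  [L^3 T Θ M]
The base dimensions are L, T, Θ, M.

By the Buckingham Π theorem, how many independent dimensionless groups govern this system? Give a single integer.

2

Exponent matrix [L,T,Θ,M] × [X1,X2,X3,X4,X5]:
  L: [-1  1 -2 -1  3]
  T: [-1  1 -1  0  1]
  Θ: [-1 -1 -1 -1  1]
  M: [ 1  1  0  0  1]
RREF → pivots at {X1,X2,X3} ⇒ r = 3
5 vars − rank 3 = 2 Π groups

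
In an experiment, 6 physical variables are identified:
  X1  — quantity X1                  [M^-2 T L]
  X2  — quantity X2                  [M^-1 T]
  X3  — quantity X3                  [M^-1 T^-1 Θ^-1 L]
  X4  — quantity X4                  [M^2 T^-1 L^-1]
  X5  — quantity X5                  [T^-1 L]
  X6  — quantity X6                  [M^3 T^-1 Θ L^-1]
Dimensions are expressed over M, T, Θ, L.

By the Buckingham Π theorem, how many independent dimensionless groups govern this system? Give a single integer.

3

Dimensional matrix (M×T×Θ×L by X1×X2×X3×X4×X5×X6):
  M: [-2 -1 -1  2  0  3]
  T: [ 1  1 -1 -1 -1 -1]
  Θ: [ 0  0 -1  0  0  1]
  L: [ 1  0  1 -1  1 -1]
Echelon form has 3 nonzero rows (pivots: X1,X2,X3)
n=6, r=3 ⇒ 3 dimensionless groups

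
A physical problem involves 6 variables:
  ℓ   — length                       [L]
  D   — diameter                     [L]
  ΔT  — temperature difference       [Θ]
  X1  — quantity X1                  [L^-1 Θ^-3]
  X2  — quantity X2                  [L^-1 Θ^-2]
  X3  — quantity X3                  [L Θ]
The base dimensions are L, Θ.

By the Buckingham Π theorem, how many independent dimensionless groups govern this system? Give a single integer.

Exponent matrix [L,Θ] × [ℓ,D,ΔT,X1,X2,X3]:
  L: [ 1  1  0 -1 -1  1]
  Θ: [ 0  0  1 -3 -2  1]
RREF → pivots at {ℓ,ΔT} ⇒ r = 2
6 vars − rank 2 = 4 Π groups

4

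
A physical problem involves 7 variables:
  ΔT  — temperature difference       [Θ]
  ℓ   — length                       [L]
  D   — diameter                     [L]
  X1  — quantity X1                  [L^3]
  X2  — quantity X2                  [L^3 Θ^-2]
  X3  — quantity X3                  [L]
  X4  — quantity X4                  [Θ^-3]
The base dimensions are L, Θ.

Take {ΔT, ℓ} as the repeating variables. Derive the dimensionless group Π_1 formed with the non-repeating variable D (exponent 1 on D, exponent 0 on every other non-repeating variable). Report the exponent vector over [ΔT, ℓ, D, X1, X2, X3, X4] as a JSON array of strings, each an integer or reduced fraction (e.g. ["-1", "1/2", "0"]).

["0", "-1", "1", "0", "0", "0", "0"]

Exponent matrix [L,Θ] × [ΔT,ℓ,D,X1,X2,X3,X4]:
  L: [ 0  1  1  3  3  1  0]
  Θ: [ 1  0  0  0 -2  0 -3]
Row reduction gives pivot columns ΔT,ℓ; rank = 2
Repeat: ΔT,ℓ; free: D,X1,X2,X3,X4
RREF:
  r0: [   1    0    0    0   -2    0   -3]
  r1: [   0    1    1    3    3    1    0]
Fix exponent of D at 1, X1 at 0, X2 at 0, X3 at 0, X4 at 0; solve each RREF row for its pivot's exponent:
  r0: exp(ΔT) + (0)·1 = 0 ⇒ exp(ΔT) = 0
  r1: exp(ℓ) + (1)·1 = 0 ⇒ exp(ℓ) = -1
Π_1 = ℓ^-1 · D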